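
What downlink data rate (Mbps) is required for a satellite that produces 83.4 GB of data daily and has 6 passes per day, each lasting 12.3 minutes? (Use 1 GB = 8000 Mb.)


total contact time = 6 * 12.3 * 60 = 4428.0000 s
data = 83.4 GB = 667200.0000 Mb
rate = 667200.0000 / 4428.0000 = 150.6775 Mbps

150.6775 Mbps


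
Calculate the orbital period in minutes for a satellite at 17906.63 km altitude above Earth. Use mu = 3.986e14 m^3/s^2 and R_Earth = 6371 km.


r = 24277.6300 km = 2.427763e+07 m
T = 2*pi*sqrt(r^3/mu) = 2*pi*sqrt(1.4309316e+22 / 3.986e14)
T = 37646.1574 s = 627.4360 min

627.4360 minutes


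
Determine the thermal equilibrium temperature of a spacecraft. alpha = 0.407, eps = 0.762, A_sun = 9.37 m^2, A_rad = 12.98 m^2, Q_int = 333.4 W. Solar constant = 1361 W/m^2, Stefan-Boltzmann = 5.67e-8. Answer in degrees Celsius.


Numerator = alpha*S*A_sun + Q_int = 0.407*1361*9.37 + 333.4 = 5523.6960 W
Denominator = eps*sigma*A_rad = 0.762*5.67e-8*12.98 = 5.6080609e-07 W/K^4
T^4 = 9.8495649e+09 K^4
T = 315.0317 K = 41.8817 C

41.8817 degrees Celsius


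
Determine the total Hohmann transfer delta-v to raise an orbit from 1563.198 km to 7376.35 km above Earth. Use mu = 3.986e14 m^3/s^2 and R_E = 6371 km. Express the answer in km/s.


r1 = 7934.1980 km = 7.934198e+06 m
r2 = 13747.3500 km = 1.374735e+07 m
dv1 = sqrt(mu/r1)*(sqrt(2*r2/(r1+r2)) - 1) = 893.8272 m/s
dv2 = sqrt(mu/r2)*(1 - sqrt(2*r1/(r1+r2))) = 778.0705 m/s
total dv = |dv1| + |dv2| = 893.8272 + 778.0705 = 1671.8977 m/s = 1.6719 km/s

1.6719 km/s


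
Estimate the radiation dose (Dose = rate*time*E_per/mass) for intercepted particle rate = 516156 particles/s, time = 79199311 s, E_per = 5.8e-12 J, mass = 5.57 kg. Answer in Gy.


Total energy deposited = rate * time * E_per
  = 516156 * 79199311 * 5.8e-12 = 237.0994 J
Dose = E_total / mass = 237.0994 / 5.57
Dose = 42.5672 Gy

42.5672 Gy


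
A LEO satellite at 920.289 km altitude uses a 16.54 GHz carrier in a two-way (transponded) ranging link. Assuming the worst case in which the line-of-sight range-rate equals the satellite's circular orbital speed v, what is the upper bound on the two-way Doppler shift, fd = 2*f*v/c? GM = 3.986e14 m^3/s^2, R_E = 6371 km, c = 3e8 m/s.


r = 7.291289e+06 m
v = sqrt(mu/r) = 7393.7794 m/s (worst-case radial velocity)
f = 16.54 GHz = 1.654e+10 Hz
fd = 2*f*v/c = 2*1.654e+10*7393.7794/3.0e+08
fd = 815287.4125 Hz

815287.4125 Hz


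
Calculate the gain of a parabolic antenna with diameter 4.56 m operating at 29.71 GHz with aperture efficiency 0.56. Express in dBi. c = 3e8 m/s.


lambda = c/f = 3e8 / 2.971e+10 = 0.01009761 m
G = eta*(pi*D/lambda)^2 = 0.56*(pi*4.56/0.01009761)^2
G = 1.1271462e+06 (linear)
G = 10*log10(1.1271462e+06) = 60.5198 dBi

60.5198 dBi


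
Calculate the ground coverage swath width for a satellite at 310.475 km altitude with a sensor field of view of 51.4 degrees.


FOV = 51.4 deg = 0.8970992 rad
swath = 2 * alt * tan(FOV/2) = 2 * 310.475 * tan(0.4485496)
swath = 2 * 310.475 * 0.4812675
swath = 298.8431 km

298.8431 km


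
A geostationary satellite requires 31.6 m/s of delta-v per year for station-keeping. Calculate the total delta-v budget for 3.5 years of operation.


dV = rate * years = 31.6 * 3.5
dV = 110.6000 m/s

110.6000 m/s


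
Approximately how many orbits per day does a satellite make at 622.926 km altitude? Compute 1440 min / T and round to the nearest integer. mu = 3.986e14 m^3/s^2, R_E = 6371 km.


r = 6.993926e+06 m
T = 2*pi*sqrt(r^3/mu) = 5820.9353 s = 97.0156 min
revs/day = 1440 / 97.0156 = 14.8430
Rounded: 15 revolutions per day

15 revolutions per day


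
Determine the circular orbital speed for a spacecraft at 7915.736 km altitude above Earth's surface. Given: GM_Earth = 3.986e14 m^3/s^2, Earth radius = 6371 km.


r = R_E + alt = 6371.0 + 7915.736 = 14286.7360 km = 1.4286736e+07 m
v = sqrt(mu/r) = sqrt(3.986e14 / 1.4286736e+07) = 5282.0455 m/s = 5.2820 km/s

5.2820 km/s


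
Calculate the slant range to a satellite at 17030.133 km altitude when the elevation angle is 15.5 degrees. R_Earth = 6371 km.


h = 17030.133 km, el = 15.5 deg
d = -R_E*sin(el) + sqrt((R_E*sin(el))^2 + 2*R_E*h + h^2)
d = -6371.0000*sin(0.270526) + sqrt((6371.0000*0.2672384)^2 + 2*6371.0000*17030.133 + 17030.133^2)
d = 20878.8802 km

20878.8802 km


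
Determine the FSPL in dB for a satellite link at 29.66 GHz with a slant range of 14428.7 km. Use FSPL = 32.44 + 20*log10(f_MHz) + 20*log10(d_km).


f = 29.66 GHz = 29660.0000 MHz
d = 14428.7 km
FSPL = 32.44 + 20*log10(29660.0000) + 20*log10(14428.7)
FSPL = 32.44 + 89.4434 + 83.1845
FSPL = 205.0680 dB

205.0680 dB


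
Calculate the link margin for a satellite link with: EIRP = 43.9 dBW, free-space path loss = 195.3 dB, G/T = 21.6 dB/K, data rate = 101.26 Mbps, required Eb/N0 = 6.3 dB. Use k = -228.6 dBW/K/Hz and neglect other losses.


C/N0 = EIRP - FSPL + G/T - k = 43.9 - 195.3 + 21.6 - (-228.6)
C/N0 = 98.8000 dB-Hz
R_b = 101.26 Mbps = 1.0126e+08 bps -> 10*log10(R_b) = 80.0544 dB-Hz
Eb/N0 = C/N0 - 10*log10(R_b) = 98.8000 - 80.0544 = 18.7456 dB
Margin = Eb/N0 - Eb/N0_req = 18.7456 - 6.3 = 12.4456 dB (link closes)

12.4456 dB


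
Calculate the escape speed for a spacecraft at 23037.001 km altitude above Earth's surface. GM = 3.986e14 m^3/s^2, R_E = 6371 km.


r = 6371.0 + 23037.001 = 29408.0010 km = 2.9408001e+07 m
v_esc = sqrt(2*mu/r) = sqrt(2*3.986e14 / 2.9408001e+07)
v_esc = 5206.5602 m/s = 5.2066 km/s

5.2066 km/s


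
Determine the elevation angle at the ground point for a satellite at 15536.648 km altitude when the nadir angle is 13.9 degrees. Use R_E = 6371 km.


r = R_E + alt = 21907.6480 km
Law of sines in the satellite / Earth-center / ground-point triangle:
  sin(nadir)/R_E = sin(90 + el)/r  =>  cos(el) = (r/R_E)*sin(nadir)
cos(el) = (21907.6480 / 6371.0000) * sin(13.9 deg) = 0.8260605
el = arccos(0.8260605) = 34.3038 deg
(Earth-central angle = 90 - nadir - el = 41.7962 deg)

34.3038 degrees


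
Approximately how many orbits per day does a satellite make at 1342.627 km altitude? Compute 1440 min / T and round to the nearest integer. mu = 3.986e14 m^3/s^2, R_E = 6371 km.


r = 7.713627e+06 m
T = 2*pi*sqrt(r^3/mu) = 6742.1618 s = 112.3694 min
revs/day = 1440 / 112.3694 = 12.8149
Rounded: 13 revolutions per day

13 revolutions per day


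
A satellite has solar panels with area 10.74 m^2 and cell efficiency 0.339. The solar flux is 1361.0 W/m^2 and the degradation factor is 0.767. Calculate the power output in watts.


P = area * eta * S * degradation
P = 10.74 * 0.339 * 1361.0 * 0.767
P = 3800.6464 W

3800.6464 W


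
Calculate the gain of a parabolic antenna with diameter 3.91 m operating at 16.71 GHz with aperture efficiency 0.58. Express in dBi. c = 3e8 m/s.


lambda = c/f = 3e8 / 1.671e+10 = 0.01795332 m
G = eta*(pi*D/lambda)^2 = 0.58*(pi*3.91/0.01795332)^2
G = 271513.6350 (linear)
G = 10*log10(271513.6350) = 54.3379 dBi

54.3379 dBi


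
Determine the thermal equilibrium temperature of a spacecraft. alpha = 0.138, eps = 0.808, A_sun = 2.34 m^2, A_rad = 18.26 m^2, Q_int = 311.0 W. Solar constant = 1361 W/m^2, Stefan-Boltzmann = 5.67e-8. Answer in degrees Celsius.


Numerator = alpha*S*A_sun + Q_int = 0.138*1361*2.34 + 311.0 = 750.4941 W
Denominator = eps*sigma*A_rad = 0.808*5.67e-8*18.26 = 8.3655634e-07 W/K^4
T^4 = 8.9712323e+08 K^4
T = 173.0665 K = -100.0835 C

-100.0835 degrees Celsius


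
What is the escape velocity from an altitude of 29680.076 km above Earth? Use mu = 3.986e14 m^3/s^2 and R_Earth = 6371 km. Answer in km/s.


r = 6371.0 + 29680.076 = 36051.0760 km = 3.6051076e+07 m
v_esc = sqrt(2*mu/r) = sqrt(2*3.986e14 / 3.6051076e+07)
v_esc = 4702.4537 m/s = 4.7025 km/s

4.7025 km/s


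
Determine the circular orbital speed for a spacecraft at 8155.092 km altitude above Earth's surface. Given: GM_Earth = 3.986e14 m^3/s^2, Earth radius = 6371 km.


r = R_E + alt = 6371.0 + 8155.092 = 14526.0920 km = 1.4526092e+07 m
v = sqrt(mu/r) = sqrt(3.986e14 / 1.4526092e+07) = 5238.3469 m/s = 5.2383 km/s

5.2383 km/s


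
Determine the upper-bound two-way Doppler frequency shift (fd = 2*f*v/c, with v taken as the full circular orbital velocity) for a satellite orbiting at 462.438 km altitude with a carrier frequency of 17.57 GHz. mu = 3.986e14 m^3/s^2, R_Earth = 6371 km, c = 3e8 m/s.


r = 6.833438e+06 m
v = sqrt(mu/r) = 7637.4612 m/s (worst-case radial velocity)
f = 17.57 GHz = 1.757e+10 Hz
fd = 2*f*v/c = 2*1.757e+10*7637.4612/3.0e+08
fd = 894601.2907 Hz

894601.2907 Hz


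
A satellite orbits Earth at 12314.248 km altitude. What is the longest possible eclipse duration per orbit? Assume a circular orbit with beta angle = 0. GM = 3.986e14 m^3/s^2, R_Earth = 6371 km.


r = 18685.2480 km
T = 423.6510 min
Eclipse fraction = arcsin(R_E/r)/pi = arcsin(6371.0000/18685.2480)/pi
= arcsin(0.3409642)/pi = 0.1107535
Eclipse duration = 0.1107535 * 423.6510 = 46.9208 min

46.9208 minutes


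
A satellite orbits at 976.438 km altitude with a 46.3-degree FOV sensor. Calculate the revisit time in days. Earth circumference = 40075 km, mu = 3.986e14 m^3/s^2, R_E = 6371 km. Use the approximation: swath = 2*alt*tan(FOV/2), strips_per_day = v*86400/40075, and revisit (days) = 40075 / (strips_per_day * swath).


swath = 2*976.438*tan(0.4040437) = 834.9872 km
v = sqrt(mu/r) = 7365.4737 m/s = 7.3655 km/s
strips/day = v*86400/40075 = 7.3655*86400/40075 = 15.8796
coverage/day = strips * swath = 15.8796 * 834.9872 = 13259.3037 km
revisit = 40075 / 13259.3037 = 3.0224 days

3.0224 days


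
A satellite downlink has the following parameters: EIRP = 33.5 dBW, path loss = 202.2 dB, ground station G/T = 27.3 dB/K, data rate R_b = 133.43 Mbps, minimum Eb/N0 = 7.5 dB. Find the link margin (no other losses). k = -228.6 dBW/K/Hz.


C/N0 = EIRP - FSPL + G/T - k = 33.5 - 202.2 + 27.3 - (-228.6)
C/N0 = 87.2000 dB-Hz
R_b = 133.43 Mbps = 1.3343e+08 bps -> 10*log10(R_b) = 81.2525 dB-Hz
Eb/N0 = C/N0 - 10*log10(R_b) = 87.2000 - 81.2525 = 5.9475 dB
Margin = Eb/N0 - Eb/N0_req = 5.9475 - 7.5 = -1.5525 dB (negative margin: link does not close)

-1.5525 dB


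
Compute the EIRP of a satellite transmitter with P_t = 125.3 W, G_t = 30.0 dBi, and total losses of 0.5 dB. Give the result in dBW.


Pt = 125.3 W = 20.9795 dBW
EIRP = Pt_dBW + Gt - losses = 20.9795 + 30.0 - 0.5 = 50.4795 dBW

50.4795 dBW


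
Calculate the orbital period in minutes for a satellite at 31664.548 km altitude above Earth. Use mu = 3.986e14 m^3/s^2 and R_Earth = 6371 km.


r = 38035.5480 km = 3.8035548e+07 m
T = 2*pi*sqrt(r^3/mu) = 2*pi*sqrt(5.5026138e+22 / 3.986e14)
T = 73823.6881 s = 1230.3948 min

1230.3948 minutes


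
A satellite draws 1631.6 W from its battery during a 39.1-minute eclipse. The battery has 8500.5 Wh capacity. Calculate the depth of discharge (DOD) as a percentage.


E_used = P * t / 60 = 1631.6 * 39.1 / 60 = 1063.2593 Wh
DOD = E_used / E_total * 100 = 1063.2593 / 8500.5 * 100
DOD = 12.5082 %

12.5082 %


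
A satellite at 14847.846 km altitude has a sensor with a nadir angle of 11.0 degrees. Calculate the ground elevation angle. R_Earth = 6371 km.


r = R_E + alt = 21218.8460 km
Law of sines in the satellite / Earth-center / ground-point triangle:
  sin(nadir)/R_E = sin(90 + el)/r  =>  cos(el) = (r/R_E)*sin(nadir)
cos(el) = (21218.8460 / 6371.0000) * sin(11.0 deg) = 0.6354963
el = arccos(0.6354963) = 50.5432 deg
(Earth-central angle = 90 - nadir - el = 28.4568 deg)

50.5432 degrees


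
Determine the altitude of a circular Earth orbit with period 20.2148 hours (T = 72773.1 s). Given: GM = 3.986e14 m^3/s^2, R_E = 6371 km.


T = 72773.1 s
r = (mu*T^2/(4*pi^2))^(1/3) = (3.986e14 * 72773.1^2 / (4*pi^2))^(1/3)
r = 3.767383e+07 m = 37673.8296 km
alt = r - R_E = 37673.8296 - 6371 = 31302.8296 km

31302.8296 km


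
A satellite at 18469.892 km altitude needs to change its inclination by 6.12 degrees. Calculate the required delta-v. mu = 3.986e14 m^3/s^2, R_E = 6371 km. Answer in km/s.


r = 24840.8920 km = 2.4840892e+07 m
V = sqrt(mu/r) = 4005.7612 m/s
di = 6.12 deg = 0.1068142 rad
dV = 2*V*sin(di/2) = 2*4005.7612*sin(0.05340708)
dV = 427.6686 m/s = 0.4276686 km/s

0.4277 km/s


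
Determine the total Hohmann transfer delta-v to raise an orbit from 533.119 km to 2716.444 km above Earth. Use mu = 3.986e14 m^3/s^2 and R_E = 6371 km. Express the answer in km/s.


r1 = 6904.1190 km = 6.904119e+06 m
r2 = 9087.4440 km = 9.087444e+06 m
dv1 = sqrt(mu/r1)*(sqrt(2*r2/(r1+r2)) - 1) = 502.1050 m/s
dv2 = sqrt(mu/r2)*(1 - sqrt(2*r1/(r1+r2))) = 468.6958 m/s
total dv = |dv1| + |dv2| = 502.1050 + 468.6958 = 970.8007 m/s = 0.9708007 km/s

0.9708 km/s


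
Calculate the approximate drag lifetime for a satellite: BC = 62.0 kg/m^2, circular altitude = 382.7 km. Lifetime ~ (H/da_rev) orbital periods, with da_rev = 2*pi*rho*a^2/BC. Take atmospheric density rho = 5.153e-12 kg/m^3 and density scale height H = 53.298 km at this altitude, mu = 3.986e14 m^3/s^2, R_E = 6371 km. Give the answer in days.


a = R_E + alt = 6753.7000 km = 6.7537e+06 m
da_rev = 2*pi*rho*a^2/BC = 2*pi*5.153e-12*(6.7537e+06)^2/62.0 = 23.819457 m per revolution
N = H/da_rev = 53298.0000 m / 23.819457 m = 2237.5825 revolutions
P = 2*pi*sqrt(a^3/mu) = 5523.6210 s
lifetime = N*P = 2237.5825 * 5523.6210 = 1.2359558e+07 s = 143.0504 days

143.0504 days


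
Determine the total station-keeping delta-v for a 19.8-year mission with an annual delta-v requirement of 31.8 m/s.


dV = rate * years = 31.8 * 19.8
dV = 629.6400 m/s

629.6400 m/s


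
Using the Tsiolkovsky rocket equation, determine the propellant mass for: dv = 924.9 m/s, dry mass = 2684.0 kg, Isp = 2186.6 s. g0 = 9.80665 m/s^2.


ve = Isp * g0 = 2186.6 * 9.80665 = 21443.220890 m/s
mass ratio = exp(dv/ve) = exp(924.9/21443.220890) = 1.04407624
m_prop = m_dry * (mr - 1) = 2684.0 * (1.04407624 - 1)
m_prop = 118.3006 kg

118.3006 kg


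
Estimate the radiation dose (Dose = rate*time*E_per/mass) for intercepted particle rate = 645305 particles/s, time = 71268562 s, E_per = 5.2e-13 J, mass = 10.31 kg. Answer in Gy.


Total energy deposited = rate * time * E_per
  = 645305 * 71268562 * 5.2e-13 = 23.9148 J
Dose = E_total / mass = 23.9148 / 10.31
Dose = 2.3196 Gy

2.3196 Gy


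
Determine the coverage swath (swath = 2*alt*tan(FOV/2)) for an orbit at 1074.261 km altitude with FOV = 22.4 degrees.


FOV = 22.4 deg = 0.3909538 rad
swath = 2 * alt * tan(FOV/2) = 2 * 1074.261 * tan(0.1954769)
swath = 2 * 1074.261 * 0.1980053
swath = 425.4188 km

425.4188 km


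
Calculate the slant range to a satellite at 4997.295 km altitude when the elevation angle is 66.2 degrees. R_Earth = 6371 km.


h = 4997.295 km, el = 66.2 deg
d = -R_E*sin(el) + sqrt((R_E*sin(el))^2 + 2*R_E*h + h^2)
d = -6371.0000*sin(1.1554) + sqrt((6371.0000*0.9149597)^2 + 2*6371.0000*4997.295 + 4997.295^2)
d = 5244.5518 km

5244.5518 km


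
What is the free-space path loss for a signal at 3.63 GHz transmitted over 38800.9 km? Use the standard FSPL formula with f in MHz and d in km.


f = 3.63 GHz = 3630.0000 MHz
d = 38800.9 km
FSPL = 32.44 + 20*log10(3630.0000) + 20*log10(38800.9)
FSPL = 32.44 + 71.1981 + 91.7768
FSPL = 195.4150 dB

195.4150 dB


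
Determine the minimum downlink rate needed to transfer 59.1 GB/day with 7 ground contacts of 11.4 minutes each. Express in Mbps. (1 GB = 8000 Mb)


total contact time = 7 * 11.4 * 60 = 4788.0000 s
data = 59.1 GB = 472800.0000 Mb
rate = 472800.0000 / 4788.0000 = 98.7469 Mbps

98.7469 Mbps


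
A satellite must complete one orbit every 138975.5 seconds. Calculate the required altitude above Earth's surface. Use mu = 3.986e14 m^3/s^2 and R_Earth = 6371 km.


T = 138975.5 s
r = (mu*T^2/(4*pi^2))^(1/3) = (3.986e14 * 138975.5^2 / (4*pi^2))^(1/3)
r = 5.7989765e+07 m = 57989.7651 km
alt = r - R_E = 57989.7651 - 6371 = 51618.7651 km

51618.7651 km


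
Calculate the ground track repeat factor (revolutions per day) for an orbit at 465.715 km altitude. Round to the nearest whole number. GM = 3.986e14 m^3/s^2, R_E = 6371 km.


r = 6.836715e+06 m
T = 2*pi*sqrt(r^3/mu) = 5625.7760 s = 93.7629 min
revs/day = 1440 / 93.7629 = 15.3579
Rounded: 15 revolutions per day

15 revolutions per day


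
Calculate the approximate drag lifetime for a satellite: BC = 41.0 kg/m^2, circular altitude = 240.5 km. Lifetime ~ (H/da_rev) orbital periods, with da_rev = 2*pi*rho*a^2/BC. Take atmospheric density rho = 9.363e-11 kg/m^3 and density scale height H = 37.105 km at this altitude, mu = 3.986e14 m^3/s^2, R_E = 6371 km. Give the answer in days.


a = R_E + alt = 6611.5000 km = 6.6115e+06 m
da_rev = 2*pi*rho*a^2/BC = 2*pi*9.363e-11*(6.6115e+06)^2/41.0 = 627.207206 m per revolution
N = H/da_rev = 37105.0000 m / 627.207206 m = 59.1591 revolutions
P = 2*pi*sqrt(a^3/mu) = 5350.0917 s
lifetime = N*P = 59.1591 * 5350.0917 = 316506.4909 s = 3.6633 days

3.6633 days


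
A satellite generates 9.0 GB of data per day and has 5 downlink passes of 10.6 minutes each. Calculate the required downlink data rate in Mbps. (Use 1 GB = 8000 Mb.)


total contact time = 5 * 10.6 * 60 = 3180.0000 s
data = 9.0 GB = 72000.0000 Mb
rate = 72000.0000 / 3180.0000 = 22.6415 Mbps

22.6415 Mbps


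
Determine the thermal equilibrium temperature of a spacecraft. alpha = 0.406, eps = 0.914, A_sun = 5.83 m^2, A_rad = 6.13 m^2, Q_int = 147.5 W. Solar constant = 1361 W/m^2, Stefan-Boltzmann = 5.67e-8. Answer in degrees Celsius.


Numerator = alpha*S*A_sun + Q_int = 0.406*1361*5.83 + 147.5 = 3368.9598 W
Denominator = eps*sigma*A_rad = 0.914*5.67e-8*6.13 = 3.1767989e-07 W/K^4
T^4 = 1.0604888e+10 K^4
T = 320.9050 K = 47.7550 C

47.7550 degrees Celsius


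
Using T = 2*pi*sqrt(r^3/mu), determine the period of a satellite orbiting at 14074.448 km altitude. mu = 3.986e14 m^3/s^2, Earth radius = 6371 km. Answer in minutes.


r = 20445.4480 km = 2.0445448e+07 m
T = 2*pi*sqrt(r^3/mu) = 2*pi*sqrt(8.5465314e+21 / 3.986e14)
T = 29094.1831 s = 484.9031 min

484.9031 minutes


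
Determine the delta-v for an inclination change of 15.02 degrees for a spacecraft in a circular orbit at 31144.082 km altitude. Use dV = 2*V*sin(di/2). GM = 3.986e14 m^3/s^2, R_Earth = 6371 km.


r = 37515.0820 km = 3.7515082e+07 m
V = sqrt(mu/r) = 3259.6104 m/s
di = 15.02 deg = 0.2621485 rad
dV = 2*V*sin(di/2) = 2*3259.6104*sin(0.1310742)
dV = 852.0571 m/s = 0.8520571 km/s

0.8521 km/s


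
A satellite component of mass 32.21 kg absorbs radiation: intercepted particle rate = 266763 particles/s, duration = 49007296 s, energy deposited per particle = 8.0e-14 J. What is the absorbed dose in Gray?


Total energy deposited = rate * time * E_per
  = 266763 * 49007296 * 8.0e-14 = 1.0459 J
Dose = E_total / mass = 1.0459 / 32.21
Dose = 0.03247025 Gy

0.0325 Gy


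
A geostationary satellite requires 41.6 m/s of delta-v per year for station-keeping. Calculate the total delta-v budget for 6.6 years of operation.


dV = rate * years = 41.6 * 6.6
dV = 274.5600 m/s

274.5600 m/s


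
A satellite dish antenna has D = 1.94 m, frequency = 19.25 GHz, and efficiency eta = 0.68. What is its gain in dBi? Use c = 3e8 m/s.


lambda = c/f = 3e8 / 1.925e+10 = 0.01558442 m
G = eta*(pi*D/lambda)^2 = 0.68*(pi*1.94/0.01558442)^2
G = 103999.4581 (linear)
G = 10*log10(103999.4581) = 50.1703 dBi

50.1703 dBi


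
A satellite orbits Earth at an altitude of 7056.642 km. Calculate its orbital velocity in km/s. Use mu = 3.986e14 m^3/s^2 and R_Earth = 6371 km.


r = R_E + alt = 6371.0 + 7056.642 = 13427.6420 km = 1.3427642e+07 m
v = sqrt(mu/r) = sqrt(3.986e14 / 1.3427642e+07) = 5448.3973 m/s = 5.4484 km/s

5.4484 km/s


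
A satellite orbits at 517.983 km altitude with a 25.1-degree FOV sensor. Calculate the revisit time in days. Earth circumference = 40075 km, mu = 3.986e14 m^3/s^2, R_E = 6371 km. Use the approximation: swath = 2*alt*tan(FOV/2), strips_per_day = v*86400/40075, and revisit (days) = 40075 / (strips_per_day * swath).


swath = 2*517.983*tan(0.2190388) = 230.6168 km
v = sqrt(mu/r) = 7606.6090 m/s = 7.6066 km/s
strips/day = v*86400/40075 = 7.6066*86400/40075 = 16.3995
coverage/day = strips * swath = 16.3995 * 230.6168 = 3782.0063 km
revisit = 40075 / 3782.0063 = 10.5962 days

10.5962 days


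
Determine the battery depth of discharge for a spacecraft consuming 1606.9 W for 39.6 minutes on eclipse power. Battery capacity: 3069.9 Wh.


E_used = P * t / 60 = 1606.9 * 39.6 / 60 = 1060.5540 Wh
DOD = E_used / E_total * 100 = 1060.5540 / 3069.9 * 100
DOD = 34.5469 %

34.5469 %


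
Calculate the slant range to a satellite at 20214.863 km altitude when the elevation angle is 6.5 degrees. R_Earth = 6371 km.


h = 20214.863 km, el = 6.5 deg
d = -R_E*sin(el) + sqrt((R_E*sin(el))^2 + 2*R_E*h + h^2)
d = -6371.0000*sin(0.1134464) + sqrt((6371.0000*0.1132032)^2 + 2*6371.0000*20214.863 + 20214.863^2)
d = 25100.0647 km

25100.0647 km


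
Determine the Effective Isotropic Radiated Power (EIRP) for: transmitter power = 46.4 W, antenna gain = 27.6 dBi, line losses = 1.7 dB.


Pt = 46.4 W = 16.6652 dBW
EIRP = Pt_dBW + Gt - losses = 16.6652 + 27.6 - 1.7 = 42.5652 dBW

42.5652 dBW


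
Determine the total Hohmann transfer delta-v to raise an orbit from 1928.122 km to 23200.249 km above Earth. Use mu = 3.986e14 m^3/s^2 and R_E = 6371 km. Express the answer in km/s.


r1 = 8299.1220 km = 8.299122e+06 m
r2 = 29571.2490 km = 2.9571249e+07 m
dv1 = sqrt(mu/r1)*(sqrt(2*r2/(r1+r2)) - 1) = 1730.3840 m/s
dv2 = sqrt(mu/r2)*(1 - sqrt(2*r1/(r1+r2))) = 1240.8088 m/s
total dv = |dv1| + |dv2| = 1730.3840 + 1240.8088 = 2971.1928 m/s = 2.9712 km/s

2.9712 km/s


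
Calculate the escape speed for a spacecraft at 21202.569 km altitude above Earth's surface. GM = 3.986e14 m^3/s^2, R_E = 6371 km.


r = 6371.0 + 21202.569 = 27573.5690 km = 2.7573569e+07 m
v_esc = sqrt(2*mu/r) = sqrt(2*3.986e14 / 2.7573569e+07)
v_esc = 5376.9643 m/s = 5.3770 km/s

5.3770 km/s


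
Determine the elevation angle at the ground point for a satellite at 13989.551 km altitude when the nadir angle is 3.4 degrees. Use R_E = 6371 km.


r = R_E + alt = 20360.5510 km
Law of sines in the satellite / Earth-center / ground-point triangle:
  sin(nadir)/R_E = sin(90 + el)/r  =>  cos(el) = (r/R_E)*sin(nadir)
cos(el) = (20360.5510 / 6371.0000) * sin(3.4 deg) = 0.1895323
el = arccos(0.1895323) = 79.0745 deg
(Earth-central angle = 90 - nadir - el = 7.5255 deg)

79.0745 degrees


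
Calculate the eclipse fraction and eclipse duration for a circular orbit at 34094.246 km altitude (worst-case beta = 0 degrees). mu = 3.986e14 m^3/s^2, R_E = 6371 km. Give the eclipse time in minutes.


r = 40465.2460 km
T = 1350.1538 min
Eclipse fraction = arcsin(R_E/r)/pi = arcsin(6371.0000/40465.2460)/pi
= arcsin(0.1574437)/pi = 0.0503253
Eclipse duration = 0.0503253 * 1350.1538 = 67.9469 min

67.9469 minutes


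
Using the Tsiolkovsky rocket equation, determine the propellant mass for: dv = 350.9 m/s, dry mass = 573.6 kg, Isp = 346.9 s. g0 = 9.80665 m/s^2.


ve = Isp * g0 = 346.9 * 9.80665 = 3401.926885 m/s
mass ratio = exp(dv/ve) = exp(350.9/3401.926885) = 1.10865484
m_prop = m_dry * (mr - 1) = 573.6 * (1.10865484 - 1)
m_prop = 62.3244 kg

62.3244 kg


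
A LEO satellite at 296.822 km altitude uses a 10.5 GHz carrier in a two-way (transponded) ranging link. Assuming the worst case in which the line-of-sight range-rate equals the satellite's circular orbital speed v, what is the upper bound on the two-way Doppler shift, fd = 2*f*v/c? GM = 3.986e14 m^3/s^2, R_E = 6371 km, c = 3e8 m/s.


r = 6.667822e+06 m
v = sqrt(mu/r) = 7731.7294 m/s (worst-case radial velocity)
f = 10.5 GHz = 1.05e+10 Hz
fd = 2*f*v/c = 2*1.05e+10*7731.7294/3.0e+08
fd = 541221.0610 Hz

541221.0610 Hz


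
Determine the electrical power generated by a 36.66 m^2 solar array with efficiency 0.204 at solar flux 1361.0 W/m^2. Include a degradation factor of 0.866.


P = area * eta * S * degradation
P = 36.66 * 0.204 * 1361.0 * 0.866
P = 8814.5195 W

8814.5195 W


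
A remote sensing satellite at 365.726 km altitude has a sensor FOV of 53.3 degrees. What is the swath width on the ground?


FOV = 53.3 deg = 0.9302605 rad
swath = 2 * alt * tan(FOV/2) = 2 * 365.726 * tan(0.4651302)
swath = 2 * 365.726 * 0.5018547
swath = 367.0826 km

367.0826 km


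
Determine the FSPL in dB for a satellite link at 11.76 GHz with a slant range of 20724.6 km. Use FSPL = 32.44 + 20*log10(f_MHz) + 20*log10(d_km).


f = 11.76 GHz = 11760.0000 MHz
d = 20724.6 km
FSPL = 32.44 + 20*log10(11760.0000) + 20*log10(20724.6)
FSPL = 32.44 + 81.4081 + 86.3297
FSPL = 200.1779 dB

200.1779 dB


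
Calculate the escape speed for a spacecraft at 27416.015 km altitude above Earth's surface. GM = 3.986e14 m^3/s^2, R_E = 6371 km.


r = 6371.0 + 27416.015 = 33787.0150 km = 3.3787015e+07 m
v_esc = sqrt(2*mu/r) = sqrt(2*3.986e14 / 3.3787015e+07)
v_esc = 4857.4544 m/s = 4.8575 km/s

4.8575 km/s


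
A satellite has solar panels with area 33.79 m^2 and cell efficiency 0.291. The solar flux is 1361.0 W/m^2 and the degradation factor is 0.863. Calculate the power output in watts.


P = area * eta * S * degradation
P = 33.79 * 0.291 * 1361.0 * 0.863
P = 11549.1521 W

11549.1521 W


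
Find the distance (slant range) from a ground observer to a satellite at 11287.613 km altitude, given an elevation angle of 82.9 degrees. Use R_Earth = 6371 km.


h = 11287.613 km, el = 82.9 deg
d = -R_E*sin(el) + sqrt((R_E*sin(el))^2 + 2*R_E*h + h^2)
d = -6371.0000*sin(1.4469) + sqrt((6371.0000*0.9923319)^2 + 2*6371.0000*11287.613 + 11287.613^2)
d = 11318.8994 km

11318.8994 km


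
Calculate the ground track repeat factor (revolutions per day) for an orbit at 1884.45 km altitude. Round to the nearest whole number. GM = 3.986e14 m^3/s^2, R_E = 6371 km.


r = 8.25545e+06 m
T = 2*pi*sqrt(r^3/mu) = 7464.8717 s = 124.4145 min
revs/day = 1440 / 124.4145 = 11.5742
Rounded: 12 revolutions per day

12 revolutions per day


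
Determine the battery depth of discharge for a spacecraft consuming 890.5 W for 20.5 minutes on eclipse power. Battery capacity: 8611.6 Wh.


E_used = P * t / 60 = 890.5 * 20.5 / 60 = 304.2542 Wh
DOD = E_used / E_total * 100 = 304.2542 / 8611.6 * 100
DOD = 3.5331 %

3.5331 %


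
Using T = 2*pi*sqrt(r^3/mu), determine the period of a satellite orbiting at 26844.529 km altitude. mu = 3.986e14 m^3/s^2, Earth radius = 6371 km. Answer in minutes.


r = 33215.5290 km = 3.3215529e+07 m
T = 2*pi*sqrt(r^3/mu) = 2*pi*sqrt(3.6645742e+22 / 3.986e14)
T = 60245.2737 s = 1004.0879 min

1004.0879 minutes


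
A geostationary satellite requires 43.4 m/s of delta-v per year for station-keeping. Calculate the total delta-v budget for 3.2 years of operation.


dV = rate * years = 43.4 * 3.2
dV = 138.8800 m/s

138.8800 m/s


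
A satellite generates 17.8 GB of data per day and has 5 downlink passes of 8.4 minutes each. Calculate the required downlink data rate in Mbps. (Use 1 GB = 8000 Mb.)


total contact time = 5 * 8.4 * 60 = 2520.0000 s
data = 17.8 GB = 142400.0000 Mb
rate = 142400.0000 / 2520.0000 = 56.5079 Mbps

56.5079 Mbps


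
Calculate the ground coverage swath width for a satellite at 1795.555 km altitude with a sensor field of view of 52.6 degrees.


FOV = 52.6 deg = 0.9180432 rad
swath = 2 * alt * tan(FOV/2) = 2 * 1795.555 * tan(0.4590216)
swath = 2 * 1795.555 * 0.4942308
swath = 1774.8371 km

1774.8371 km


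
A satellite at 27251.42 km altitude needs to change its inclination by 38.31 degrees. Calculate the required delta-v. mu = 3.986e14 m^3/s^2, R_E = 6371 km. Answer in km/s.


r = 33622.4200 km = 3.362242e+07 m
V = sqrt(mu/r) = 3443.1359 m/s
di = 38.31 deg = 0.6686356 rad
dV = 2*V*sin(di/2) = 2*3443.1359*sin(0.3343178)
dV = 2259.5568 m/s = 2.2596 km/s

2.2596 km/s


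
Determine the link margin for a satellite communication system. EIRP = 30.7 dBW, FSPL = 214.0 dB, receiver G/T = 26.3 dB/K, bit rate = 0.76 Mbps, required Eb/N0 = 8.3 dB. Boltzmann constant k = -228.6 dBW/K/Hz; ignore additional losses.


C/N0 = EIRP - FSPL + G/T - k = 30.7 - 214.0 + 26.3 - (-228.6)
C/N0 = 71.6000 dB-Hz
R_b = 0.76 Mbps = 760000.0000 bps -> 10*log10(R_b) = 58.8081 dB-Hz
Eb/N0 = C/N0 - 10*log10(R_b) = 71.6000 - 58.8081 = 12.7919 dB
Margin = Eb/N0 - Eb/N0_req = 12.7919 - 8.3 = 4.4919 dB (link closes)

4.4919 dB


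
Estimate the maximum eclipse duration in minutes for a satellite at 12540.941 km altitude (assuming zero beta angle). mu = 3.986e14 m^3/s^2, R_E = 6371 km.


r = 18911.9410 km
T = 431.3841 min
Eclipse fraction = arcsin(R_E/r)/pi = arcsin(6371.0000/18911.9410)/pi
= arcsin(0.3368771)/pi = 0.1093707
Eclipse duration = 0.1093707 * 431.3841 = 47.1808 min

47.1808 minutes


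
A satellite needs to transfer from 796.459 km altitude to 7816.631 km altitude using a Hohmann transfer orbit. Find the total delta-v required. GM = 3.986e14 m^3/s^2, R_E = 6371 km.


r1 = 7167.4590 km = 7.167459e+06 m
r2 = 14187.6310 km = 1.4187631e+07 m
dv1 = sqrt(mu/r1)*(sqrt(2*r2/(r1+r2)) - 1) = 1138.7996 m/s
dv2 = sqrt(mu/r2)*(1 - sqrt(2*r1/(r1+r2))) = 957.7540 m/s
total dv = |dv1| + |dv2| = 1138.7996 + 957.7540 = 2096.5535 m/s = 2.0966 km/s

2.0966 km/s


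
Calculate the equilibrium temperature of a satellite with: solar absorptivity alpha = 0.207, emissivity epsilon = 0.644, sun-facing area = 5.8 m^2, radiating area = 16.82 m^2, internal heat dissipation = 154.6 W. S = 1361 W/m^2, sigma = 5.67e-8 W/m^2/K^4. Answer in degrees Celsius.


Numerator = alpha*S*A_sun + Q_int = 0.207*1361*5.8 + 154.6 = 1788.6166 W
Denominator = eps*sigma*A_rad = 0.644*5.67e-8*16.82 = 6.1417894e-07 W/K^4
T^4 = 2.9122077e+09 K^4
T = 232.3034 K = -40.8466 C

-40.8466 degrees Celsius


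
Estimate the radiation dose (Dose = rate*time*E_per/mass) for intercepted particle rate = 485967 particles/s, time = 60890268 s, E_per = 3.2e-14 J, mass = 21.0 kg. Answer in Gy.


Total energy deposited = rate * time * E_per
  = 485967 * 60890268 * 3.2e-14 = 0.9469011 J
Dose = E_total / mass = 0.9469011 / 21.0
Dose = 0.04509053 Gy

0.0451 Gy


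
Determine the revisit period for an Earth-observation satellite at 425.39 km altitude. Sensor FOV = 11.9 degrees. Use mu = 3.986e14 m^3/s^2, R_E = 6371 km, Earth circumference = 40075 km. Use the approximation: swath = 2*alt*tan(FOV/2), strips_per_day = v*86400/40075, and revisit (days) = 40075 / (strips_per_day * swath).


swath = 2*425.39*tan(0.1038471) = 88.6700 km
v = sqrt(mu/r) = 7658.2493 m/s = 7.6582 km/s
strips/day = v*86400/40075 = 7.6582*86400/40075 = 16.5109
coverage/day = strips * swath = 16.5109 * 88.6700 = 1464.0181 km
revisit = 40075 / 1464.0181 = 27.3733 days

27.3733 days


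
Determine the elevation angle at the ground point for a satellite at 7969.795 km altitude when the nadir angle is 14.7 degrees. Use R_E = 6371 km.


r = R_E + alt = 14340.7950 km
Law of sines in the satellite / Earth-center / ground-point triangle:
  sin(nadir)/R_E = sin(90 + el)/r  =>  cos(el) = (r/R_E)*sin(nadir)
cos(el) = (14340.7950 / 6371.0000) * sin(14.7 deg) = 0.5711961
el = arccos(0.5711961) = 55.1663 deg
(Earth-central angle = 90 - nadir - el = 20.1337 deg)

55.1663 degrees


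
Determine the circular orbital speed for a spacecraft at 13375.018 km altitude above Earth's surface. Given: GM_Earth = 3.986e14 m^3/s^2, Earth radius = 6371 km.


r = R_E + alt = 6371.0 + 13375.018 = 19746.0180 km = 1.9746018e+07 m
v = sqrt(mu/r) = sqrt(3.986e14 / 1.9746018e+07) = 4492.9220 m/s = 4.4929 km/s

4.4929 km/s


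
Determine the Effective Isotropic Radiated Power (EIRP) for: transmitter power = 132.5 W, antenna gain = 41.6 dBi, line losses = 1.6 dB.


Pt = 132.5 W = 21.2222 dBW
EIRP = Pt_dBW + Gt - losses = 21.2222 + 41.6 - 1.6 = 61.2222 dBW

61.2222 dBW


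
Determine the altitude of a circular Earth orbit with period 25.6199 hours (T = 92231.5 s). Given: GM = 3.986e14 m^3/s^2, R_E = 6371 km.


T = 92231.5 s
r = (mu*T^2/(4*pi^2))^(1/3) = (3.986e14 * 92231.5^2 / (4*pi^2))^(1/3)
r = 4.4121002e+07 m = 44121.0020 km
alt = r - R_E = 44121.0020 - 6371 = 37750.0020 km

37750.0020 km


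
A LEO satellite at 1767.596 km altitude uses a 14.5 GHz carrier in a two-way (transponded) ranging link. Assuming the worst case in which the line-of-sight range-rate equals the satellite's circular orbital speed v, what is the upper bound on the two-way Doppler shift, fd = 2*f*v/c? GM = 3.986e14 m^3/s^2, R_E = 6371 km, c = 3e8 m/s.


r = 8.138596e+06 m
v = sqrt(mu/r) = 6998.3217 m/s (worst-case radial velocity)
f = 14.5 GHz = 1.45e+10 Hz
fd = 2*f*v/c = 2*1.45e+10*6998.3217/3.0e+08
fd = 676504.4303 Hz

676504.4303 Hz


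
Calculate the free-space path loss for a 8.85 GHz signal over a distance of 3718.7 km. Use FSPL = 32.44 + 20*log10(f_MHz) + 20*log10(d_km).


f = 8.85 GHz = 8850.0000 MHz
d = 3718.7 km
FSPL = 32.44 + 20*log10(8850.0000) + 20*log10(3718.7)
FSPL = 32.44 + 78.9389 + 71.4078
FSPL = 182.7867 dB

182.7867 dB


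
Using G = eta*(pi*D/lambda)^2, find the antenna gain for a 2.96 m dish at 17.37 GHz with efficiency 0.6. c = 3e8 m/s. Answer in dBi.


lambda = c/f = 3e8 / 1.737e+10 = 0.01727116 m
G = eta*(pi*D/lambda)^2 = 0.6*(pi*2.96/0.01727116)^2
G = 173936.8278 (linear)
G = 10*log10(173936.8278) = 52.4039 dBi

52.4039 dBi


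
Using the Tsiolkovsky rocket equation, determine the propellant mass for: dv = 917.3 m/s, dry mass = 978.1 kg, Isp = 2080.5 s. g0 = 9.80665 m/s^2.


ve = Isp * g0 = 2080.5 * 9.80665 = 20402.735325 m/s
mass ratio = exp(dv/ve) = exp(917.3/20402.735325) = 1.04598566
m_prop = m_dry * (mr - 1) = 978.1 * (1.04598566 - 1)
m_prop = 44.9786 kg

44.9786 kg


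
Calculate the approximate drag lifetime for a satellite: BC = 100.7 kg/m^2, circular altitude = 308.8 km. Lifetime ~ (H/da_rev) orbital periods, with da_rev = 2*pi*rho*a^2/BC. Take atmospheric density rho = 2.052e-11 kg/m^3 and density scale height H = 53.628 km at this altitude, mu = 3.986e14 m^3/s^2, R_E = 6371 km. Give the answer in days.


a = R_E + alt = 6679.8000 km = 6.6798e+06 m
da_rev = 2*pi*rho*a^2/BC = 2*pi*2.052e-11*(6.6798e+06)^2/100.7 = 57.128744 m per revolution
N = H/da_rev = 53628.0000 m / 57.128744 m = 938.7219 revolutions
P = 2*pi*sqrt(a^3/mu) = 5433.2090 s
lifetime = N*P = 938.7219 * 5433.2090 = 5.100272e+06 s = 59.0309 days

59.0309 days


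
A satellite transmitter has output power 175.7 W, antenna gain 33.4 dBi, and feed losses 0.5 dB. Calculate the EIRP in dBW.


Pt = 175.7 W = 22.4477 dBW
EIRP = Pt_dBW + Gt - losses = 22.4477 + 33.4 - 0.5 = 55.3477 dBW

55.3477 dBW


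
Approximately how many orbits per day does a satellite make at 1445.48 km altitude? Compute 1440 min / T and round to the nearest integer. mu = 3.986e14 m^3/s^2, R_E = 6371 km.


r = 7.81648e+06 m
T = 2*pi*sqrt(r^3/mu) = 6877.4597 s = 114.6243 min
revs/day = 1440 / 114.6243 = 12.5628
Rounded: 13 revolutions per day

13 revolutions per day


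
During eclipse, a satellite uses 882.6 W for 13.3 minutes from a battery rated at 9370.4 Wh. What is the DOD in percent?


E_used = P * t / 60 = 882.6 * 13.3 / 60 = 195.6430 Wh
DOD = E_used / E_total * 100 = 195.6430 / 9370.4 * 100
DOD = 2.0879 %

2.0879 %


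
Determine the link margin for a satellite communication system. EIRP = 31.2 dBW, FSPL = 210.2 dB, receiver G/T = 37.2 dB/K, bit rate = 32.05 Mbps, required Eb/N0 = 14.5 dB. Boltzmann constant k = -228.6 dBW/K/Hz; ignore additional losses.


C/N0 = EIRP - FSPL + G/T - k = 31.2 - 210.2 + 37.2 - (-228.6)
C/N0 = 86.8000 dB-Hz
R_b = 32.05 Mbps = 3.205e+07 bps -> 10*log10(R_b) = 75.0583 dB-Hz
Eb/N0 = C/N0 - 10*log10(R_b) = 86.8000 - 75.0583 = 11.7417 dB
Margin = Eb/N0 - Eb/N0_req = 11.7417 - 14.5 = -2.7583 dB (negative margin: link does not close)

-2.7583 dB


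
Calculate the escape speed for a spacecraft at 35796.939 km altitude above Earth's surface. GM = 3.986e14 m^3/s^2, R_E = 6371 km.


r = 6371.0 + 35796.939 = 42167.9390 km = 4.2167939e+07 m
v_esc = sqrt(2*mu/r) = sqrt(2*3.986e14 / 4.2167939e+07)
v_esc = 4348.0293 m/s = 4.3480 km/s

4.3480 km/s


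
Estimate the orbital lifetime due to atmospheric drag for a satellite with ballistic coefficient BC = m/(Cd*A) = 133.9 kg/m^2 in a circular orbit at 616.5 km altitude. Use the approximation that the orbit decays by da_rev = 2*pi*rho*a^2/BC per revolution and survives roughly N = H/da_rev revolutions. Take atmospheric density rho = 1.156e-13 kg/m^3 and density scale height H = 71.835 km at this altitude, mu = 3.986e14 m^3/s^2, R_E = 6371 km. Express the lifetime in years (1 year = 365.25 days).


a = R_E + alt = 6987.5000 km = 6.9875e+06 m
da_rev = 2*pi*rho*a^2/BC = 2*pi*1.156e-13*(6.9875e+06)^2/133.9 = 0.264850482 m per revolution
N = H/da_rev = 71835.0000 m / 0.264850482 m = 271228.5042 revolutions
P = 2*pi*sqrt(a^3/mu) = 5812.9147 s
lifetime = N*P = 271228.5042 * 5812.9147 = 1.5766282e+09 s = 18248.0112 days
years = 18248.0112 / 365.25 = 49.9603 years

49.9603 years


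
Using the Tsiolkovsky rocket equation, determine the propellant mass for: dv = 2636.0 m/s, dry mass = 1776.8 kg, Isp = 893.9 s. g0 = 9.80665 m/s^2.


ve = Isp * g0 = 893.9 * 9.80665 = 8766.164435 m/s
mass ratio = exp(dv/ve) = exp(2636.0/8766.164435) = 1.35080625
m_prop = m_dry * (mr - 1) = 1776.8 * (1.35080625 - 1)
m_prop = 623.3125 kg

623.3125 kg


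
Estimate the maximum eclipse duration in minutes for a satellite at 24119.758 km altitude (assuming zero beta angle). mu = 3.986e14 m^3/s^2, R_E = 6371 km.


r = 30490.7580 km
T = 883.1049 min
Eclipse fraction = arcsin(R_E/r)/pi = arcsin(6371.0000/30490.7580)/pi
= arcsin(0.2089486)/pi = 0.06700412
Eclipse duration = 0.06700412 * 883.1049 = 59.1717 min

59.1717 minutes


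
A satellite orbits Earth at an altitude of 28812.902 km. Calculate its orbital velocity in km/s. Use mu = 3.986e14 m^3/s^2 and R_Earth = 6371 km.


r = R_E + alt = 6371.0 + 28812.902 = 35183.9020 km = 3.5183902e+07 m
v = sqrt(mu/r) = sqrt(3.986e14 / 3.5183902e+07) = 3365.8646 m/s = 3.3659 km/s

3.3659 km/s


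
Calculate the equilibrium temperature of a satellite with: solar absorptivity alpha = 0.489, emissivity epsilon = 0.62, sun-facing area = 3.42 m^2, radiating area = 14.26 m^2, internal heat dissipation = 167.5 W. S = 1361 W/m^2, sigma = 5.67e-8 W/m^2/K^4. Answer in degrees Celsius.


Numerator = alpha*S*A_sun + Q_int = 0.489*1361*3.42 + 167.5 = 2443.6092 W
Denominator = eps*sigma*A_rad = 0.62*5.67e-8*14.26 = 5.0129604e-07 W/K^4
T^4 = 4.8745831e+09 K^4
T = 264.2314 K = -8.9186 C

-8.9186 degrees Celsius


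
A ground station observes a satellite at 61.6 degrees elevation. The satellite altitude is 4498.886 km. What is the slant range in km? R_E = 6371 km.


h = 4498.886 km, el = 61.6 deg
d = -R_E*sin(el) + sqrt((R_E*sin(el))^2 + 2*R_E*h + h^2)
d = -6371.0000*sin(1.0751) + sqrt((6371.0000*0.8796486)^2 + 2*6371.0000*4498.886 + 4498.886^2)
d = 4834.7387 km

4834.7387 km


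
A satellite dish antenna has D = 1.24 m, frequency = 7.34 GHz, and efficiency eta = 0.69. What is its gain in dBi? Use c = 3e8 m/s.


lambda = c/f = 3e8 / 7.34e+09 = 0.04087193 m
G = eta*(pi*D/lambda)^2 = 0.69*(pi*1.24/0.04087193)^2
G = 6268.1852 (linear)
G = 10*log10(6268.1852) = 37.9714 dBi

37.9714 dBi


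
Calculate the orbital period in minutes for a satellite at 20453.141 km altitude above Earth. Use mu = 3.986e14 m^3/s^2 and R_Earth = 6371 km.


r = 26824.1410 km = 2.6824141e+07 m
T = 2*pi*sqrt(r^3/mu) = 2*pi*sqrt(1.9300896e+22 / 3.986e14)
T = 43721.9936 s = 728.6999 min

728.6999 minutes


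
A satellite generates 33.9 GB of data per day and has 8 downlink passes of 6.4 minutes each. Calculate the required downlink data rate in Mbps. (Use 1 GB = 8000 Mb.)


total contact time = 8 * 6.4 * 60 = 3072.0000 s
data = 33.9 GB = 271200.0000 Mb
rate = 271200.0000 / 3072.0000 = 88.2812 Mbps

88.2812 Mbps


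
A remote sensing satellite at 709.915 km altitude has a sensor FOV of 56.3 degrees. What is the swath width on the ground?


FOV = 56.3 deg = 0.9826204 rad
swath = 2 * alt * tan(FOV/2) = 2 * 709.915 * tan(0.4913102)
swath = 2 * 709.915 * 0.5350723
swath = 759.7116 km

759.7116 km


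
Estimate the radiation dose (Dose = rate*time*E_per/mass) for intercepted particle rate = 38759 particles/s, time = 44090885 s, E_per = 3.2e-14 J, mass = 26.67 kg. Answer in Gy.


Total energy deposited = rate * time * E_per
  = 38759 * 44090885 * 3.2e-14 = 0.0546854 J
Dose = E_total / mass = 0.0546854 / 26.67
Dose = 0.002050446 Gy

0.0021 Gy
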